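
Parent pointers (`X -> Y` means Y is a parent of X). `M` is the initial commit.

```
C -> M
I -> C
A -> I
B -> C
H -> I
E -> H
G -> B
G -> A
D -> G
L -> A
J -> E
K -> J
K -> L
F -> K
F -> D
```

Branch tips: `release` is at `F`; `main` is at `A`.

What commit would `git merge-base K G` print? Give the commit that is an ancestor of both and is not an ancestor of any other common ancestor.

Ancestors of K: {A, C, E, H, I, J, K, L, M}.
Ancestors of G: {A, B, C, G, I, M}.
Common ancestors: {A, C, I, M}.
Among these, A is not an ancestor of any other common ancestor — it is the merge base.

A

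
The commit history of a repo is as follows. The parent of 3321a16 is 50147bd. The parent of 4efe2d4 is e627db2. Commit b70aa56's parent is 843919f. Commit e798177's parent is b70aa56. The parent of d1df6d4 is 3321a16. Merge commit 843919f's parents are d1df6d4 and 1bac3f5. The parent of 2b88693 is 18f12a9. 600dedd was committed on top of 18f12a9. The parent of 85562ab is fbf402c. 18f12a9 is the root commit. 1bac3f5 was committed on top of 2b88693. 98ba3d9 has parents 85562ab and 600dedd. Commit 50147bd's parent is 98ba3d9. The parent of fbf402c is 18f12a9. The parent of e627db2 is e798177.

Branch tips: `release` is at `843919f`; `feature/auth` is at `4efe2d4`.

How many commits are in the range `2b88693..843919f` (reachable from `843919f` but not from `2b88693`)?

9

Reachable from 843919f: {18f12a9, 1bac3f5, 2b88693, 3321a16, 50147bd, 600dedd, 843919f, 85562ab, 98ba3d9, d1df6d4, fbf402c}.
Reachable from 2b88693: {18f12a9, 2b88693}.
In 843919f's history but not 2b88693's: {1bac3f5, 3321a16, 50147bd, 600dedd, 843919f, 85562ab, 98ba3d9, d1df6d4, fbf402c} — 9 commits.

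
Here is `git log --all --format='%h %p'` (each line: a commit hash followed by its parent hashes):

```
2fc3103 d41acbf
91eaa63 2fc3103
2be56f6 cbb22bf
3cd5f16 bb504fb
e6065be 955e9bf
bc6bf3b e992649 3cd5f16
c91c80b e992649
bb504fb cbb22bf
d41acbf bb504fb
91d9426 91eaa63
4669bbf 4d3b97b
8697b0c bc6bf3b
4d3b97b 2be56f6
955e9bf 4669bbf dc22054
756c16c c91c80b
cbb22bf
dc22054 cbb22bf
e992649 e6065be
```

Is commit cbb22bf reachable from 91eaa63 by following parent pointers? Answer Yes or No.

Yes

Ancestors of 91eaa63 (commits reachable by following parents): {2fc3103, 91eaa63, bb504fb, cbb22bf, d41acbf}.
cbb22bf is in that set, so it is an ancestor of 91eaa63.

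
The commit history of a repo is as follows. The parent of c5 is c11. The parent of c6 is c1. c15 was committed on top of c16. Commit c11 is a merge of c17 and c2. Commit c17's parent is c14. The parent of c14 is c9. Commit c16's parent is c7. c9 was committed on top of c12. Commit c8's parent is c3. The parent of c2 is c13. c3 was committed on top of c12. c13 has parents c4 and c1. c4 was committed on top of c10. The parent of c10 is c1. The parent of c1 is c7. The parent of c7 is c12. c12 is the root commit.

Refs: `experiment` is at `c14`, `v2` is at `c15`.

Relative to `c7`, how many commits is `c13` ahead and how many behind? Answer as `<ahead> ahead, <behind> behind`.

Reachable from c13: {c1, c10, c12, c13, c4, c7}.
Reachable from c7: {c12, c7}.
Only in c13's history (ahead): {c1, c10, c13, c4} — 4.
Only in c7's history (behind): {} — 0.

4 ahead, 0 behind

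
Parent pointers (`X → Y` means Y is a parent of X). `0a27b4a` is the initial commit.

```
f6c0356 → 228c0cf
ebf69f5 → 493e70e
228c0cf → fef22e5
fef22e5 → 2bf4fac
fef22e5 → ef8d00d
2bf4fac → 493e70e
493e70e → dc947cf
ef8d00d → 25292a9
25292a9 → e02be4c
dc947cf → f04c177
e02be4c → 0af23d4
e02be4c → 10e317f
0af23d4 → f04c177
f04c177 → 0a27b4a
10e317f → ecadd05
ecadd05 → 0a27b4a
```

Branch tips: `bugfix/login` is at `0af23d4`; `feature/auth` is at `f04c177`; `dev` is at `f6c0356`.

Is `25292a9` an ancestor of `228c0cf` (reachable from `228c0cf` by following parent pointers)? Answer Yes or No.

Yes

Ancestors of 228c0cf (commits reachable by following parents): {0a27b4a, 0af23d4, 10e317f, 228c0cf, 25292a9, 2bf4fac, 493e70e, dc947cf, e02be4c, ecadd05, ef8d00d, f04c177, fef22e5}.
25292a9 is in that set, so it is an ancestor of 228c0cf.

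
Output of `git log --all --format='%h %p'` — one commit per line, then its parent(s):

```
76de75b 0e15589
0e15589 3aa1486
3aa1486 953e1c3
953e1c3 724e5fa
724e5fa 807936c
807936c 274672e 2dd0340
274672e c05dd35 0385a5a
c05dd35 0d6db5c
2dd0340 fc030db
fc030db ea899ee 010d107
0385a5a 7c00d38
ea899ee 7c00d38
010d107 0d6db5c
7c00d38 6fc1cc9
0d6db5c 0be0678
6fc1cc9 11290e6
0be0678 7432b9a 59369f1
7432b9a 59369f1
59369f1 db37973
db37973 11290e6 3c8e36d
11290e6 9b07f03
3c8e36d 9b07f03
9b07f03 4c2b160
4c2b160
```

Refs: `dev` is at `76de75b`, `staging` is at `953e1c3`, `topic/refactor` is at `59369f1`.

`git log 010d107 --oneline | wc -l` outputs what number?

Walking parent pointers from 010d107: reachable set = {010d107, 0be0678, 0d6db5c, 11290e6, 3c8e36d, 4c2b160, 59369f1, 7432b9a, 9b07f03, db37973}.
That is 10 commits.

10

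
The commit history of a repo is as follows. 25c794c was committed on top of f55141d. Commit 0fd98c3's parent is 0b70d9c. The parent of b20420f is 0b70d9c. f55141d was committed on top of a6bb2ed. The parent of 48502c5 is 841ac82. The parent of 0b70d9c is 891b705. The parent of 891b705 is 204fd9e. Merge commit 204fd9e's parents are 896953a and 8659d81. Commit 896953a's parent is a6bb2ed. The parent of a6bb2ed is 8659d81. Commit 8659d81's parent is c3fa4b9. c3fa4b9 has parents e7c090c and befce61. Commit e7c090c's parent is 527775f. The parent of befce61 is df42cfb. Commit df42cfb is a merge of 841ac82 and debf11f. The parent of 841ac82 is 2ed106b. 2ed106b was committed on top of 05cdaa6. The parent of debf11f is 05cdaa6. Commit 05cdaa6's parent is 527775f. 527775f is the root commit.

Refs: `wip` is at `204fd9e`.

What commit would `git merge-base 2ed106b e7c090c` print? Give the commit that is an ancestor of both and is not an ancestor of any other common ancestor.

527775f

Ancestors of 2ed106b: {05cdaa6, 2ed106b, 527775f}.
Ancestors of e7c090c: {527775f, e7c090c}.
Common ancestors: {527775f}.
The only common ancestor is 527775f, so it is the merge base.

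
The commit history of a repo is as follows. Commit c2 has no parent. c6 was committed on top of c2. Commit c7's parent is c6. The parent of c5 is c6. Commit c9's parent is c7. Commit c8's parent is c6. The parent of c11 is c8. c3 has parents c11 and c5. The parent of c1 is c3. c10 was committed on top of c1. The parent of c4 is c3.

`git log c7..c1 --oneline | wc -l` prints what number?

5

Reachable from c1: {c1, c11, c2, c3, c5, c6, c8}.
Reachable from c7: {c2, c6, c7}.
In c1's history but not c7's: {c1, c11, c3, c5, c8} — 5 commits.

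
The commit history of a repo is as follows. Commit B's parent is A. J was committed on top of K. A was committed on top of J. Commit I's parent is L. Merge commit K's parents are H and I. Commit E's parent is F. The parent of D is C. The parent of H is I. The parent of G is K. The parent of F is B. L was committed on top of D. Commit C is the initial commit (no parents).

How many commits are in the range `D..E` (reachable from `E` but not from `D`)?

9

Reachable from E: {A, B, C, D, E, F, H, I, J, K, L}.
Reachable from D: {C, D}.
In E's history but not D's: {A, B, E, F, H, I, J, K, L} — 9 commits.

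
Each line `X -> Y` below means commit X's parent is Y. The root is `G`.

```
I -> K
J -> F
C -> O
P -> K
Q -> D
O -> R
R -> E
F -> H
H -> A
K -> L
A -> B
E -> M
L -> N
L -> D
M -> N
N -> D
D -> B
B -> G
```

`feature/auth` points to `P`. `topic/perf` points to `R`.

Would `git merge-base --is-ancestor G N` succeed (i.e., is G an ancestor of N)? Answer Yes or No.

Yes

Ancestors of N (commits reachable by following parents): {B, D, G, N}.
G is in that set, so it is an ancestor of N.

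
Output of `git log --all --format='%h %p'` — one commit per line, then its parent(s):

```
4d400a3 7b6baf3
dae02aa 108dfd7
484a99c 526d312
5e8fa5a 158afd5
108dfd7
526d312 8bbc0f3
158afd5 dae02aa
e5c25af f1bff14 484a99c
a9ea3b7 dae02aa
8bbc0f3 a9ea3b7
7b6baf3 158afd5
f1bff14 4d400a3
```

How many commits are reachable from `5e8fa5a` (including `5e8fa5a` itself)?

Walking parent pointers from 5e8fa5a: reachable set = {108dfd7, 158afd5, 5e8fa5a, dae02aa}.
That is 4 commits.

4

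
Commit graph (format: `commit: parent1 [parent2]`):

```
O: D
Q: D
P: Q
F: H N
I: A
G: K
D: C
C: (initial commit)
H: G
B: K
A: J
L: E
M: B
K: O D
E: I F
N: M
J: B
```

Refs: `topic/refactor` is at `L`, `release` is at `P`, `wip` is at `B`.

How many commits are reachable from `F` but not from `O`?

Reachable from F: {B, C, D, F, G, H, K, M, N, O}.
Reachable from O: {C, D, O}.
In F's history but not O's: {B, F, G, H, K, M, N} — 7 commits.

7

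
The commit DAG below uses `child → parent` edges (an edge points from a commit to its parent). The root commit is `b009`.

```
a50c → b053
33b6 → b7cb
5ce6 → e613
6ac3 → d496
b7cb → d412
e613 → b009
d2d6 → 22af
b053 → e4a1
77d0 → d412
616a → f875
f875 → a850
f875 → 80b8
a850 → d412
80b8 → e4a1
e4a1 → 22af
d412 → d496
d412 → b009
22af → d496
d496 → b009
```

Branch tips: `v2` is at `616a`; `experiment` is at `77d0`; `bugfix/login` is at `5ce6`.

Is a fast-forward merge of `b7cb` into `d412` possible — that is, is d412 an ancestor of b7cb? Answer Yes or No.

A fast-forward from d412 to b7cb is possible iff d412 is an ancestor of b7cb.
Ancestors of b7cb: {b009, b7cb, d412, d496}.
d412 is among them, so fast-forward is possible.

Yes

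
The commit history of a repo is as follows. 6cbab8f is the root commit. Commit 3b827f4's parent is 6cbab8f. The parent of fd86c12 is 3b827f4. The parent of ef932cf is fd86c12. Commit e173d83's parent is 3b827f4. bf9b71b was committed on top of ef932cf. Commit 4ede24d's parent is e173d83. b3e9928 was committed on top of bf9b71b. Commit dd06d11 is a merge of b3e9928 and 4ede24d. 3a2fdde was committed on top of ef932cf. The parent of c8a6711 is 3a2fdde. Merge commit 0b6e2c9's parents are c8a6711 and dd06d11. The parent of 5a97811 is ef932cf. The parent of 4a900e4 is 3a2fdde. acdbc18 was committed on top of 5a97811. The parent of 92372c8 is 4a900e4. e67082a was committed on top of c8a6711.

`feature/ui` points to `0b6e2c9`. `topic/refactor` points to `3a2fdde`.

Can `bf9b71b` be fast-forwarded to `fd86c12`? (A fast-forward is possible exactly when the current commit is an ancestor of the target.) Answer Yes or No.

A fast-forward from bf9b71b to fd86c12 is possible iff bf9b71b is an ancestor of fd86c12.
Ancestors of fd86c12: {3b827f4, 6cbab8f, fd86c12}.
bf9b71b is not among them, so fast-forward is not possible.

No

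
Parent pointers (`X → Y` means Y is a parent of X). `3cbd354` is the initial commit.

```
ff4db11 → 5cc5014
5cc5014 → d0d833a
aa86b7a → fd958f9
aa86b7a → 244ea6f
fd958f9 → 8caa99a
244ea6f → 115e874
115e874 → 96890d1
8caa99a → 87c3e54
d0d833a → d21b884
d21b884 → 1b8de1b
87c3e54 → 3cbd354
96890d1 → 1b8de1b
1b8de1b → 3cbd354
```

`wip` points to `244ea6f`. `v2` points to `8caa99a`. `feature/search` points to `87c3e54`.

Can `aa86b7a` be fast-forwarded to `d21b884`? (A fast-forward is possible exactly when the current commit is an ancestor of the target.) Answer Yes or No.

A fast-forward from aa86b7a to d21b884 is possible iff aa86b7a is an ancestor of d21b884.
Ancestors of d21b884: {1b8de1b, 3cbd354, d21b884}.
aa86b7a is not among them, so fast-forward is not possible.

No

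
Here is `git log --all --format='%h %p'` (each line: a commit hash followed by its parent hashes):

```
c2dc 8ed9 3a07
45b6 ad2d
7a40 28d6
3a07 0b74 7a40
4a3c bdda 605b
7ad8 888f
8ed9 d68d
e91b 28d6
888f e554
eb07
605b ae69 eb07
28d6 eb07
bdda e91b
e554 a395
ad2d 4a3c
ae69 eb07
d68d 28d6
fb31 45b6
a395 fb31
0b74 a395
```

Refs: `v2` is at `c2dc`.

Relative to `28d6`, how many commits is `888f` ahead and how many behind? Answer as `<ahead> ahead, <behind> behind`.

Reachable from 888f: {28d6, 45b6, 4a3c, 605b, 888f, a395, ad2d, ae69, bdda, e554, e91b, eb07, fb31}.
Reachable from 28d6: {28d6, eb07}.
Only in 888f's history (ahead): {45b6, 4a3c, 605b, 888f, a395, ad2d, ae69, bdda, e554, e91b, fb31} — 11.
Only in 28d6's history (behind): {} — 0.

11 ahead, 0 behind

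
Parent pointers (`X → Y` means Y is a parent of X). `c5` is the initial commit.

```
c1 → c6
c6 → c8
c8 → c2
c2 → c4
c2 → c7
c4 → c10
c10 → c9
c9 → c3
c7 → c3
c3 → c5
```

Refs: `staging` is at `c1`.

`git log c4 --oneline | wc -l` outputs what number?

5

Walking parent pointers from c4: reachable set = {c10, c3, c4, c5, c9}.
That is 5 commits.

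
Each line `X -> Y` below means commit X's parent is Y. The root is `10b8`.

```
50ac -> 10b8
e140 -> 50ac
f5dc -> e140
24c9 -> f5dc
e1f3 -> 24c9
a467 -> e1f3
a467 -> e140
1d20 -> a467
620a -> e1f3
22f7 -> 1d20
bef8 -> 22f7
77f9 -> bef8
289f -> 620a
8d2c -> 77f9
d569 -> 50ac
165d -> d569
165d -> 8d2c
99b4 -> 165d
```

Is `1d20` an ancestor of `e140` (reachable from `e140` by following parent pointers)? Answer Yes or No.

Ancestors of e140: {10b8, 50ac, e140}.
1d20 is not in that set, so it is not an ancestor of e140.

No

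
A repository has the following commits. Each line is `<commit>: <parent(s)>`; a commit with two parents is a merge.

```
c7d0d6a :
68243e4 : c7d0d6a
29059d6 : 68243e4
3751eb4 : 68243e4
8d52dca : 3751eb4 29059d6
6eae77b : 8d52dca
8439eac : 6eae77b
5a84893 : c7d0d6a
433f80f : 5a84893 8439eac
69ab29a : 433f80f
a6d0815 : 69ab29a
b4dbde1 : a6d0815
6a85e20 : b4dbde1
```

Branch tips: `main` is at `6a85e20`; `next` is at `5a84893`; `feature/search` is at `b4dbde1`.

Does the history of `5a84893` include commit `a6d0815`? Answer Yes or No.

No

Ancestors of 5a84893: {5a84893, c7d0d6a}.
a6d0815 is not in that set, so it is not an ancestor of 5a84893.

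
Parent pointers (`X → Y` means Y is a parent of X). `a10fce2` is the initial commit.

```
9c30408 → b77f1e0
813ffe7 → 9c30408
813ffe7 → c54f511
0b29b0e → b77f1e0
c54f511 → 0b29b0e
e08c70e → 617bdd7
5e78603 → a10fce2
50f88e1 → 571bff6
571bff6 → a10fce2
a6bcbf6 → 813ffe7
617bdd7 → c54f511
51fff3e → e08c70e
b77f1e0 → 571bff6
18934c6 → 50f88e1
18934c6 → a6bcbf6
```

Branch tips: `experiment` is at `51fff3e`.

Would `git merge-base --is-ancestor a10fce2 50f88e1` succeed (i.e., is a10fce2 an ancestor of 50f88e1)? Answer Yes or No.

Ancestors of 50f88e1 (commits reachable by following parents): {50f88e1, 571bff6, a10fce2}.
a10fce2 is in that set, so it is an ancestor of 50f88e1.

Yes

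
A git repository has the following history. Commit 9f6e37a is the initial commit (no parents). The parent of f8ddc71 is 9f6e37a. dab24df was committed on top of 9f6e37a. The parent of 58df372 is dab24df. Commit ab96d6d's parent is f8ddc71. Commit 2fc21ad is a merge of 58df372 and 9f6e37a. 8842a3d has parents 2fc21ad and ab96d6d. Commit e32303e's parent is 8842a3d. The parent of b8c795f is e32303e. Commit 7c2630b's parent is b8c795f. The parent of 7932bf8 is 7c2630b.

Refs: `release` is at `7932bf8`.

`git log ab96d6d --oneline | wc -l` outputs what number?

Walking parent pointers from ab96d6d: reachable set = {9f6e37a, ab96d6d, f8ddc71}.
That is 3 commits.

3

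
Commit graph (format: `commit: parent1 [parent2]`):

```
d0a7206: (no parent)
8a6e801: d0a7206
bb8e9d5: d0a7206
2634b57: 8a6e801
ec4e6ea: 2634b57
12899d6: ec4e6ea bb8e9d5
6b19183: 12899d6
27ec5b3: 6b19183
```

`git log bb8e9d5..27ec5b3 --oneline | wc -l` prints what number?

6

Reachable from 27ec5b3: {12899d6, 2634b57, 27ec5b3, 6b19183, 8a6e801, bb8e9d5, d0a7206, ec4e6ea}.
Reachable from bb8e9d5: {bb8e9d5, d0a7206}.
In 27ec5b3's history but not bb8e9d5's: {12899d6, 2634b57, 27ec5b3, 6b19183, 8a6e801, ec4e6ea} — 6 commits.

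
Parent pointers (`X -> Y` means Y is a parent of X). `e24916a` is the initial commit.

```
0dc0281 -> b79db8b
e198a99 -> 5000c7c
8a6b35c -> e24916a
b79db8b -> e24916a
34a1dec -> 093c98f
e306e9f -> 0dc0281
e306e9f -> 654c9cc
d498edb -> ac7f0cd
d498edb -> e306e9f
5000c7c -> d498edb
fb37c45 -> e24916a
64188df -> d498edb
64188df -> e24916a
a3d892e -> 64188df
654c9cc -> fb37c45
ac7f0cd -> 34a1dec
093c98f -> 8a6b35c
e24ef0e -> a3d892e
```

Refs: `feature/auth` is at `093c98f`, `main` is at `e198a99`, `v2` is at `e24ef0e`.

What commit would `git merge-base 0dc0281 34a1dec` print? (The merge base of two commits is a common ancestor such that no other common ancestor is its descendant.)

e24916a

Ancestors of 0dc0281: {0dc0281, b79db8b, e24916a}.
Ancestors of 34a1dec: {093c98f, 34a1dec, 8a6b35c, e24916a}.
Common ancestors: {e24916a}.
The only common ancestor is e24916a, so it is the merge base.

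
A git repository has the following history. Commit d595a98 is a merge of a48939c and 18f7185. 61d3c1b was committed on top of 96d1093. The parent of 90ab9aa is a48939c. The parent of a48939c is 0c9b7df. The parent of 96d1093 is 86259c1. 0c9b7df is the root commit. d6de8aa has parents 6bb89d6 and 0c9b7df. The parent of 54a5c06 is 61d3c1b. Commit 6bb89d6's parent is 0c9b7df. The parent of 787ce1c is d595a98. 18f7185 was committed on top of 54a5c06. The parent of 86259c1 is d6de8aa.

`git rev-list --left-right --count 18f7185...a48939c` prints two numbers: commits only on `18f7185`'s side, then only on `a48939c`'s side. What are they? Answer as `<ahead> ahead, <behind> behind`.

7 ahead, 1 behind

Reachable from 18f7185: {0c9b7df, 18f7185, 54a5c06, 61d3c1b, 6bb89d6, 86259c1, 96d1093, d6de8aa}.
Reachable from a48939c: {0c9b7df, a48939c}.
Only in 18f7185's history (ahead): {18f7185, 54a5c06, 61d3c1b, 6bb89d6, 86259c1, 96d1093, d6de8aa} — 7.
Only in a48939c's history (behind): {a48939c} — 1.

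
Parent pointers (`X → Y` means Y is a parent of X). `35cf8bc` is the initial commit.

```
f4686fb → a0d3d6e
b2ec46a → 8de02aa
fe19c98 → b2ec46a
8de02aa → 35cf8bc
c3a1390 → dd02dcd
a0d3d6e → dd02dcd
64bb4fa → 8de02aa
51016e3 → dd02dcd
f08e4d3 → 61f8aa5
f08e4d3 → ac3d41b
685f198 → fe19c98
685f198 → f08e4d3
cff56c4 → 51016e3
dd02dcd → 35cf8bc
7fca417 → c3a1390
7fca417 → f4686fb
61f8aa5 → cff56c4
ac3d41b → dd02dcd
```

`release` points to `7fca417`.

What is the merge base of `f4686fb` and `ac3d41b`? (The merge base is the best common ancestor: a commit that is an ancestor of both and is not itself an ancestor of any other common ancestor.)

dd02dcd

Ancestors of f4686fb: {35cf8bc, a0d3d6e, dd02dcd, f4686fb}.
Ancestors of ac3d41b: {35cf8bc, ac3d41b, dd02dcd}.
Common ancestors: {35cf8bc, dd02dcd}.
Among these, dd02dcd is not an ancestor of any other common ancestor — it is the merge base.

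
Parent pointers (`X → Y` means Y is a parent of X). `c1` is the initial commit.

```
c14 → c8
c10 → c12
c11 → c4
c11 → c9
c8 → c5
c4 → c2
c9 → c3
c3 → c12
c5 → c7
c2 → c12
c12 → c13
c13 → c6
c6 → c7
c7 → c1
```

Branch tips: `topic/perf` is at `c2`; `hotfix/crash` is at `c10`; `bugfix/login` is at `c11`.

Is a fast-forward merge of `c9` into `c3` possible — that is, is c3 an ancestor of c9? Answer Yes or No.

Yes

A fast-forward from c3 to c9 is possible iff c3 is an ancestor of c9.
Ancestors of c9: {c1, c12, c13, c3, c6, c7, c9}.
c3 is among them, so fast-forward is possible.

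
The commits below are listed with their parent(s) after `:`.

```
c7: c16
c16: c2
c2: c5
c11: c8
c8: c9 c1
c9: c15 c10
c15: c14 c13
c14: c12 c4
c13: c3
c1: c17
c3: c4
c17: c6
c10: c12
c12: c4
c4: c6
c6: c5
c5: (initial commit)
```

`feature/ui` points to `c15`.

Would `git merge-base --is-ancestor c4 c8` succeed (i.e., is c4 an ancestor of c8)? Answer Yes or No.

Yes

Ancestors of c8 (commits reachable by following parents): {c1, c10, c12, c13, c14, c15, c17, c3, c4, c5, c6, c8, c9}.
c4 is in that set, so it is an ancestor of c8.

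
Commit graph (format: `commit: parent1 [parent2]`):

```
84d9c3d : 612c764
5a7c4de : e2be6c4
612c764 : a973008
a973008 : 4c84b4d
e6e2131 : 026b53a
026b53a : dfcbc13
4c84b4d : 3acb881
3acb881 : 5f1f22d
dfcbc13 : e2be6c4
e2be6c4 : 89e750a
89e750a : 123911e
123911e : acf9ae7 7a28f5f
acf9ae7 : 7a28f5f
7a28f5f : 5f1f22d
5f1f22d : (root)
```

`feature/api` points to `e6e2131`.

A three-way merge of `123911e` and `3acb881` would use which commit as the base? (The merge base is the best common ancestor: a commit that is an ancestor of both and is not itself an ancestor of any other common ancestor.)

5f1f22d

Ancestors of 123911e: {123911e, 5f1f22d, 7a28f5f, acf9ae7}.
Ancestors of 3acb881: {3acb881, 5f1f22d}.
Common ancestors: {5f1f22d}.
The only common ancestor is 5f1f22d, so it is the merge base.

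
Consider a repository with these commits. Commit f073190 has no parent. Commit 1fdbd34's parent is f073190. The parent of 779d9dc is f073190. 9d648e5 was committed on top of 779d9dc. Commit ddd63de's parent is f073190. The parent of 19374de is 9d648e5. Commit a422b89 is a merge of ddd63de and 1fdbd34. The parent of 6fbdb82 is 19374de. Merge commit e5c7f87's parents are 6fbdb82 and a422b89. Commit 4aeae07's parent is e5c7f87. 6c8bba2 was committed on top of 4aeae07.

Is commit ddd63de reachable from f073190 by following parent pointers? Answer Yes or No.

No

Ancestors of f073190: {f073190}.
ddd63de is not in that set, so it is not an ancestor of f073190.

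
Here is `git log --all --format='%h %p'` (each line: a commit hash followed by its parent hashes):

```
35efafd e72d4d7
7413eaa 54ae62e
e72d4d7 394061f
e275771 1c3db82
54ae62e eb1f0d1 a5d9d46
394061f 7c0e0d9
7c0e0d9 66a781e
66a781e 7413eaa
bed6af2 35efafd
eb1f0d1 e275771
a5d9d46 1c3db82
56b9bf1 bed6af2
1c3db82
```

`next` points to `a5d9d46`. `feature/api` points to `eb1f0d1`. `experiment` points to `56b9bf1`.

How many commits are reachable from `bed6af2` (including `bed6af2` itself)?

12

Walking parent pointers from bed6af2: reachable set = {1c3db82, 35efafd, 394061f, 54ae62e, 66a781e, 7413eaa, 7c0e0d9, a5d9d46, bed6af2, e275771, e72d4d7, eb1f0d1}.
That is 12 commits.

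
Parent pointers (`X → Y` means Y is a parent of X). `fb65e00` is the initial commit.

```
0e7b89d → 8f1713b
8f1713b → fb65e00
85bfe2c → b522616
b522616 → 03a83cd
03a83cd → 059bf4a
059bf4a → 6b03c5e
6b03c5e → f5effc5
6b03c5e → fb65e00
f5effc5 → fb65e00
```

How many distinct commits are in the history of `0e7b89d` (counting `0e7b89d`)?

Walking parent pointers from 0e7b89d: reachable set = {0e7b89d, 8f1713b, fb65e00}.
That is 3 commits.

3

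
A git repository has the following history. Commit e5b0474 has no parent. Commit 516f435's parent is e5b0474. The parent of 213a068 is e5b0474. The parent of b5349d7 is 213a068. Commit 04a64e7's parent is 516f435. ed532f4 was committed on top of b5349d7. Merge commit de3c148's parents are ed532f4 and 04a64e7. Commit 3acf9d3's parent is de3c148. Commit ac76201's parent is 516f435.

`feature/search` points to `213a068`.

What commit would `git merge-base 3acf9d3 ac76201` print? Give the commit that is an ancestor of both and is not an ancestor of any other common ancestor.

Ancestors of 3acf9d3: {04a64e7, 213a068, 3acf9d3, 516f435, b5349d7, de3c148, e5b0474, ed532f4}.
Ancestors of ac76201: {516f435, ac76201, e5b0474}.
Common ancestors: {516f435, e5b0474}.
Among these, 516f435 is not an ancestor of any other common ancestor — it is the merge base.

516f435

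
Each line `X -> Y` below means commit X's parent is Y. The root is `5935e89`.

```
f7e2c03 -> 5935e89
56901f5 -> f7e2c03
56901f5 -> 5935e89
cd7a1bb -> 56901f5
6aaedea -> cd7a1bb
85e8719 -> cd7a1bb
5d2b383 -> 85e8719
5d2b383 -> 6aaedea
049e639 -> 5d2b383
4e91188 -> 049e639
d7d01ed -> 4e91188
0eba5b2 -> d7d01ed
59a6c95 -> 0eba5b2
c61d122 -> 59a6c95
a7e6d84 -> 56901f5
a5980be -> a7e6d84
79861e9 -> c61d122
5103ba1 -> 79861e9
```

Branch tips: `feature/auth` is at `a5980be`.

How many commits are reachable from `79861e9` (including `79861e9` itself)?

14

Walking parent pointers from 79861e9: reachable set = {049e639, 0eba5b2, 4e91188, 56901f5, 5935e89, 59a6c95, 5d2b383, 6aaedea, 79861e9, 85e8719, c61d122, cd7a1bb, d7d01ed, f7e2c03}.
That is 14 commits.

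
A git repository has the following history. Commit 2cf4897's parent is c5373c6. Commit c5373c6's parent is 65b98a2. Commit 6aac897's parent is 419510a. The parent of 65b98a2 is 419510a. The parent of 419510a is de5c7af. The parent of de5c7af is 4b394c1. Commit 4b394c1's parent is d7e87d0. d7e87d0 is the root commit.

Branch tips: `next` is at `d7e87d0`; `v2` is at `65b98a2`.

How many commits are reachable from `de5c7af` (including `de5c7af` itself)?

3

Walking parent pointers from de5c7af: reachable set = {4b394c1, d7e87d0, de5c7af}.
That is 3 commits.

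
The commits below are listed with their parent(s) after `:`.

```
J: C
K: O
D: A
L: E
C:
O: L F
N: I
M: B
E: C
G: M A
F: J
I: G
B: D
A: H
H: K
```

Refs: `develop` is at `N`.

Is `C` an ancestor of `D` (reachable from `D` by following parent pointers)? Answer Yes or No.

Yes

Ancestors of D (commits reachable by following parents): {A, C, D, E, F, H, J, K, L, O}.
C is in that set, so it is an ancestor of D.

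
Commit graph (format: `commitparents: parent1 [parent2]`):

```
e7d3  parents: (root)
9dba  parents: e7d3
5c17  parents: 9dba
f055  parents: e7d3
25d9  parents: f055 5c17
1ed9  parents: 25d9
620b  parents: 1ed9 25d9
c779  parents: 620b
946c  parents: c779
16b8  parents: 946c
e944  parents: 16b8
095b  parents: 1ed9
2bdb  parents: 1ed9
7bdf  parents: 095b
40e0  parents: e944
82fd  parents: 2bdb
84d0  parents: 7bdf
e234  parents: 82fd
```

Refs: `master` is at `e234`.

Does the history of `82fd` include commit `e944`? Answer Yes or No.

No

Ancestors of 82fd: {1ed9, 25d9, 2bdb, 5c17, 82fd, 9dba, e7d3, f055}.
e944 is not in that set, so it is not an ancestor of 82fd.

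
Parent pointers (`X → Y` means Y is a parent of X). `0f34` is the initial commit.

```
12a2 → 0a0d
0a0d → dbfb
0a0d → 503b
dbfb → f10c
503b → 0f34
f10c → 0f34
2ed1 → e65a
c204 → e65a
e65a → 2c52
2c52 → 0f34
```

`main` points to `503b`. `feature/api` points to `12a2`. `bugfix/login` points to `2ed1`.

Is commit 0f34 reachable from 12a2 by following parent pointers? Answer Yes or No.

Ancestors of 12a2 (commits reachable by following parents): {0a0d, 0f34, 12a2, 503b, dbfb, f10c}.
0f34 is in that set, so it is an ancestor of 12a2.

Yes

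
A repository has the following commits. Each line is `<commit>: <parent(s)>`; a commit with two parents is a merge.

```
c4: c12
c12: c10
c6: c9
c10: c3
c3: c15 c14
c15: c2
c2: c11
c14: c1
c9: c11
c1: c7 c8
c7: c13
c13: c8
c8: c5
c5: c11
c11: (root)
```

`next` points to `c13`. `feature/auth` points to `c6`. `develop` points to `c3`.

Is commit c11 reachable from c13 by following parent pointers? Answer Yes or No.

Yes

Ancestors of c13 (commits reachable by following parents): {c11, c13, c5, c8}.
c11 is in that set, so it is an ancestor of c13.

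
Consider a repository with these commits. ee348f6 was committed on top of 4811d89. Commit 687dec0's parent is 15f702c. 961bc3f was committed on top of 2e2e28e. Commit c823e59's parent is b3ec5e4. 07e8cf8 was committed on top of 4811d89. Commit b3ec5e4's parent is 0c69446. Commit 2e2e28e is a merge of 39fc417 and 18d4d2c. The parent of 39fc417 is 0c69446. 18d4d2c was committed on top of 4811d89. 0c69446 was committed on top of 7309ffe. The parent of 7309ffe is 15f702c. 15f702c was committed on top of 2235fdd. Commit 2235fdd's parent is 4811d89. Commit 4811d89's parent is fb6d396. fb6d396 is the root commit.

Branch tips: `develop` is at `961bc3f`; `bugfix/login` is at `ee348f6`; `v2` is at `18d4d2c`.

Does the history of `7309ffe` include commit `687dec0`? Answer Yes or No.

No

Ancestors of 7309ffe: {15f702c, 2235fdd, 4811d89, 7309ffe, fb6d396}.
687dec0 is not in that set, so it is not an ancestor of 7309ffe.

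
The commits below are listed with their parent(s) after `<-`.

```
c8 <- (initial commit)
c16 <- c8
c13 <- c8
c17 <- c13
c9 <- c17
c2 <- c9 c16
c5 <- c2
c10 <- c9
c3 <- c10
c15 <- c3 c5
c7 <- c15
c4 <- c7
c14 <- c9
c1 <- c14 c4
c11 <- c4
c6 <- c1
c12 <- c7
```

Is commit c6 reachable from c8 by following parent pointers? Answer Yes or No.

No

Ancestors of c8: {c8}.
c6 is not in that set, so it is not an ancestor of c8.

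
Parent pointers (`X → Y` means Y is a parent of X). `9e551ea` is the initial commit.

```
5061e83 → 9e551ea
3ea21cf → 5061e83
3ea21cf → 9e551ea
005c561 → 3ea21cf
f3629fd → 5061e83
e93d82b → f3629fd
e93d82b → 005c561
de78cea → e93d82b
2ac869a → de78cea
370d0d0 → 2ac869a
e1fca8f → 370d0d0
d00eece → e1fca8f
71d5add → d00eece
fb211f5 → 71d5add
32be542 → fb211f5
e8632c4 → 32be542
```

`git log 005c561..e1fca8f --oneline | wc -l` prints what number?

Reachable from e1fca8f: {005c561, 2ac869a, 370d0d0, 3ea21cf, 5061e83, 9e551ea, de78cea, e1fca8f, e93d82b, f3629fd}.
Reachable from 005c561: {005c561, 3ea21cf, 5061e83, 9e551ea}.
In e1fca8f's history but not 005c561's: {2ac869a, 370d0d0, de78cea, e1fca8f, e93d82b, f3629fd} — 6 commits.

6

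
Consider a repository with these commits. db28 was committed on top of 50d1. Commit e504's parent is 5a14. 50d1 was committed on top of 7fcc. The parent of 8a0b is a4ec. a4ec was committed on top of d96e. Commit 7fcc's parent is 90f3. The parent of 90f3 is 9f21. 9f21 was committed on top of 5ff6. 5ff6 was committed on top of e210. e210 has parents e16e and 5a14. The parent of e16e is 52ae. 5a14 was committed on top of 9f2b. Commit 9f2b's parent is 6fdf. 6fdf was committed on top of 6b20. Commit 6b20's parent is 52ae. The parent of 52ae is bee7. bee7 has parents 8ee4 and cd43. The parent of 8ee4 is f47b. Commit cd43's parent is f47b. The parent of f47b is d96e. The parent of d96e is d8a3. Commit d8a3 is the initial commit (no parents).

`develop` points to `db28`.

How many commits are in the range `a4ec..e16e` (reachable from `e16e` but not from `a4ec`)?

Reachable from e16e: {52ae, 8ee4, bee7, cd43, d8a3, d96e, e16e, f47b}.
Reachable from a4ec: {a4ec, d8a3, d96e}.
In e16e's history but not a4ec's: {52ae, 8ee4, bee7, cd43, e16e, f47b} — 6 commits.

6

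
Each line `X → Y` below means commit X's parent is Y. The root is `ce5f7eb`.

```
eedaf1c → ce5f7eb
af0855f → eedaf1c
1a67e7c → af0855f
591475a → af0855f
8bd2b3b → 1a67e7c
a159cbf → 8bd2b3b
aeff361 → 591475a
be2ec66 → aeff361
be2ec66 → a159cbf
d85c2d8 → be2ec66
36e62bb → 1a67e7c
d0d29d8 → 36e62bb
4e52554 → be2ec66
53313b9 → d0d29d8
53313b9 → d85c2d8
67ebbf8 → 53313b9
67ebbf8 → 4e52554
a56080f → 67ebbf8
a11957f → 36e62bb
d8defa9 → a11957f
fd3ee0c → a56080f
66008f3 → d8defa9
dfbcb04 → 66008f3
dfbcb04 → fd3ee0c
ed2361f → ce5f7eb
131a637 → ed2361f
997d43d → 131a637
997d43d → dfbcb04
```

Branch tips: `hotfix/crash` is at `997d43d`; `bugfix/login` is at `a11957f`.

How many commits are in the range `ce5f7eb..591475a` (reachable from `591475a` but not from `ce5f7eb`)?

3

Reachable from 591475a: {591475a, af0855f, ce5f7eb, eedaf1c}.
Reachable from ce5f7eb: {ce5f7eb}.
In 591475a's history but not ce5f7eb's: {591475a, af0855f, eedaf1c} — 3 commits.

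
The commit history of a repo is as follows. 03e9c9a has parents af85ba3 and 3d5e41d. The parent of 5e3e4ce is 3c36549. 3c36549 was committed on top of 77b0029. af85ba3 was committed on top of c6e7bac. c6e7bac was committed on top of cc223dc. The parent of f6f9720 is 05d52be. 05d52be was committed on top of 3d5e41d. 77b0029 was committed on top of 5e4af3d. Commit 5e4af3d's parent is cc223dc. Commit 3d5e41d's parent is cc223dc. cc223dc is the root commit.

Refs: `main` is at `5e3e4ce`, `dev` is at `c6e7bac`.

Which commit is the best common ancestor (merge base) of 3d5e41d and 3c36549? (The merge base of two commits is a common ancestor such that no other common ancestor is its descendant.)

cc223dc

Ancestors of 3d5e41d: {3d5e41d, cc223dc}.
Ancestors of 3c36549: {3c36549, 5e4af3d, 77b0029, cc223dc}.
Common ancestors: {cc223dc}.
The only common ancestor is cc223dc, so it is the merge base.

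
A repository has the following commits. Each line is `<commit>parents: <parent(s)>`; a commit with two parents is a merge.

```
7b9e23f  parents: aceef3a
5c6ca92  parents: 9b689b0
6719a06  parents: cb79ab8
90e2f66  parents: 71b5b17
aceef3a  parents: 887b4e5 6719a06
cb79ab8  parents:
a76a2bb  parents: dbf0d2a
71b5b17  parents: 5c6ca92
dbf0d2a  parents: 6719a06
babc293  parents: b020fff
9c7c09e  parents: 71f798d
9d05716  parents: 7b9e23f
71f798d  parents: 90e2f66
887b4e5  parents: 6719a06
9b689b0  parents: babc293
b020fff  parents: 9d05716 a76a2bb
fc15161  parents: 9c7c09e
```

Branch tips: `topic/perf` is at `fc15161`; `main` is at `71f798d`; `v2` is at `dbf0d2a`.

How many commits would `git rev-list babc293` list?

Walking parent pointers from babc293: reachable set = {6719a06, 7b9e23f, 887b4e5, 9d05716, a76a2bb, aceef3a, b020fff, babc293, cb79ab8, dbf0d2a}.
That is 10 commits.

10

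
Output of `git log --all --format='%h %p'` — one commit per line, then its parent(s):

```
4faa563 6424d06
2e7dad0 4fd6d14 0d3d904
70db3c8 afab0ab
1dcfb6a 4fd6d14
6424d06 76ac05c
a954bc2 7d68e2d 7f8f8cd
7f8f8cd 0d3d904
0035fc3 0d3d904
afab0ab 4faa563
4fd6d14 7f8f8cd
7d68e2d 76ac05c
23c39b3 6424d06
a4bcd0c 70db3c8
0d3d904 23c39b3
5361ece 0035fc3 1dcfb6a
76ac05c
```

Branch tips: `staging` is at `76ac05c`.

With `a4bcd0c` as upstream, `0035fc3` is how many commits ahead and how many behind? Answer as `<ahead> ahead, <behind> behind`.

3 ahead, 4 behind

Reachable from 0035fc3: {0035fc3, 0d3d904, 23c39b3, 6424d06, 76ac05c}.
Reachable from a4bcd0c: {4faa563, 6424d06, 70db3c8, 76ac05c, a4bcd0c, afab0ab}.
Only in 0035fc3's history (ahead): {0035fc3, 0d3d904, 23c39b3} — 3.
Only in a4bcd0c's history (behind): {4faa563, 70db3c8, a4bcd0c, afab0ab} — 4.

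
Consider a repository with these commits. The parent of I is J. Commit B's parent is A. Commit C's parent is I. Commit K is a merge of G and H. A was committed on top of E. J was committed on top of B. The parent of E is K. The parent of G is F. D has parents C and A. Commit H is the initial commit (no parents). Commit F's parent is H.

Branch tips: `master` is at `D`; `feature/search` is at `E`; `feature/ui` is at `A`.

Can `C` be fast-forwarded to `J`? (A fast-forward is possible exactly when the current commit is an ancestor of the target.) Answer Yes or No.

A fast-forward from C to J is possible iff C is an ancestor of J.
Ancestors of J: {A, B, E, F, G, H, J, K}.
C is not among them, so fast-forward is not possible.

No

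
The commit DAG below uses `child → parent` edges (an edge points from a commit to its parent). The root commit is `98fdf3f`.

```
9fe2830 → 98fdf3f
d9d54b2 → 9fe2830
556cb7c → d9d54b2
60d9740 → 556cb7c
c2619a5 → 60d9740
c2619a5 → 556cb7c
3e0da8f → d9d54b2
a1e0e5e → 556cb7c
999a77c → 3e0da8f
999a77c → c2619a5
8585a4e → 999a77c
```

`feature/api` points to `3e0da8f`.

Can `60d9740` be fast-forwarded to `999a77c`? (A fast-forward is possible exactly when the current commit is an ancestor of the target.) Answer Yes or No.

A fast-forward from 60d9740 to 999a77c is possible iff 60d9740 is an ancestor of 999a77c.
Ancestors of 999a77c: {3e0da8f, 556cb7c, 60d9740, 98fdf3f, 999a77c, 9fe2830, c2619a5, d9d54b2}.
60d9740 is among them, so fast-forward is possible.

Yes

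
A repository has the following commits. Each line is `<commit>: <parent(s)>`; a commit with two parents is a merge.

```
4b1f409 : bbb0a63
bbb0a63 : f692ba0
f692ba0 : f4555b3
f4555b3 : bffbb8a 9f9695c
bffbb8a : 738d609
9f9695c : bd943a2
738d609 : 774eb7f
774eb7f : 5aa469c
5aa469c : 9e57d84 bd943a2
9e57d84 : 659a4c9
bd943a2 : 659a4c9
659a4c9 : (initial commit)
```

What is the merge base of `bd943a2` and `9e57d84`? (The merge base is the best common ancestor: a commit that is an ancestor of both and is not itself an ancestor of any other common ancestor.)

659a4c9

Ancestors of bd943a2: {659a4c9, bd943a2}.
Ancestors of 9e57d84: {659a4c9, 9e57d84}.
Common ancestors: {659a4c9}.
The only common ancestor is 659a4c9, so it is the merge base.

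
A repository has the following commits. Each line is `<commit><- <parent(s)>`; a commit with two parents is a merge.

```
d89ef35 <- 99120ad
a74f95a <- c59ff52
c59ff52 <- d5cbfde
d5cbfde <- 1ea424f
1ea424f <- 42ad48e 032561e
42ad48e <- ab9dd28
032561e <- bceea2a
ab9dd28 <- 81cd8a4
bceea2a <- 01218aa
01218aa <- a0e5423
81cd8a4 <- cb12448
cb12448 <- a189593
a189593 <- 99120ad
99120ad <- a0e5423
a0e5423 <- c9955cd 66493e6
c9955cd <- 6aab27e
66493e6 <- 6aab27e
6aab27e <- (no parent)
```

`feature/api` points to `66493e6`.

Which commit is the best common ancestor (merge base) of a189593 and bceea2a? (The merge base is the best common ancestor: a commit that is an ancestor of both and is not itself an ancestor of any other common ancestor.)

Ancestors of a189593: {66493e6, 6aab27e, 99120ad, a0e5423, a189593, c9955cd}.
Ancestors of bceea2a: {01218aa, 66493e6, 6aab27e, a0e5423, bceea2a, c9955cd}.
Common ancestors: {66493e6, 6aab27e, a0e5423, c9955cd}.
Among these, a0e5423 is not an ancestor of any other common ancestor — it is the merge base.

a0e5423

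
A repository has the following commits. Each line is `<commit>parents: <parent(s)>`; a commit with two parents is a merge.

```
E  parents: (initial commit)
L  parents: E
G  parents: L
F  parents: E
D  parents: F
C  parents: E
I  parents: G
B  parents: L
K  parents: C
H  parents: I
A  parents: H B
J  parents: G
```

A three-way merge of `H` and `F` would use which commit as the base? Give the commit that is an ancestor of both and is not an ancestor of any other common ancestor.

Ancestors of H: {E, G, H, I, L}.
Ancestors of F: {E, F}.
Common ancestors: {E}.
The only common ancestor is E, so it is the merge base.

E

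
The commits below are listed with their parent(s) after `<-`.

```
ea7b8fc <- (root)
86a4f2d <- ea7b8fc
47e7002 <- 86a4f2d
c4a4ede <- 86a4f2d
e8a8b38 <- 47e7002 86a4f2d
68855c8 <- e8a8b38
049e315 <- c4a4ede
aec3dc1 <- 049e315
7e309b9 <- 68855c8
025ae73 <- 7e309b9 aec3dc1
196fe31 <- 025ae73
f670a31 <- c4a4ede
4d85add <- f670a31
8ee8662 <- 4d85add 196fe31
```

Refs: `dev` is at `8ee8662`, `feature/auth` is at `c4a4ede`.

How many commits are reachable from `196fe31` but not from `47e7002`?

Reachable from 196fe31: {025ae73, 049e315, 196fe31, 47e7002, 68855c8, 7e309b9, 86a4f2d, aec3dc1, c4a4ede, e8a8b38, ea7b8fc}.
Reachable from 47e7002: {47e7002, 86a4f2d, ea7b8fc}.
In 196fe31's history but not 47e7002's: {025ae73, 049e315, 196fe31, 68855c8, 7e309b9, aec3dc1, c4a4ede, e8a8b38} — 8 commits.

8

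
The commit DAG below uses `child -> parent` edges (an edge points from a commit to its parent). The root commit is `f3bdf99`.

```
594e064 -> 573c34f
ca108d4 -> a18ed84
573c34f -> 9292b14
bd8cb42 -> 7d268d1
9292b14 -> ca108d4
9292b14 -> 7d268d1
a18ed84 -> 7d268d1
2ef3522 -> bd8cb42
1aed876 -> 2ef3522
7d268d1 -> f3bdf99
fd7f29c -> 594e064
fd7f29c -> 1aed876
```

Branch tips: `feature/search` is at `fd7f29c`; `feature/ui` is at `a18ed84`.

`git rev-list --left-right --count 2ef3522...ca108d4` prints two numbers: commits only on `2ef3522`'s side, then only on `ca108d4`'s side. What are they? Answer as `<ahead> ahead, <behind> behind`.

Reachable from 2ef3522: {2ef3522, 7d268d1, bd8cb42, f3bdf99}.
Reachable from ca108d4: {7d268d1, a18ed84, ca108d4, f3bdf99}.
Only in 2ef3522's history (ahead): {2ef3522, bd8cb42} — 2.
Only in ca108d4's history (behind): {a18ed84, ca108d4} — 2.

2 ahead, 2 behind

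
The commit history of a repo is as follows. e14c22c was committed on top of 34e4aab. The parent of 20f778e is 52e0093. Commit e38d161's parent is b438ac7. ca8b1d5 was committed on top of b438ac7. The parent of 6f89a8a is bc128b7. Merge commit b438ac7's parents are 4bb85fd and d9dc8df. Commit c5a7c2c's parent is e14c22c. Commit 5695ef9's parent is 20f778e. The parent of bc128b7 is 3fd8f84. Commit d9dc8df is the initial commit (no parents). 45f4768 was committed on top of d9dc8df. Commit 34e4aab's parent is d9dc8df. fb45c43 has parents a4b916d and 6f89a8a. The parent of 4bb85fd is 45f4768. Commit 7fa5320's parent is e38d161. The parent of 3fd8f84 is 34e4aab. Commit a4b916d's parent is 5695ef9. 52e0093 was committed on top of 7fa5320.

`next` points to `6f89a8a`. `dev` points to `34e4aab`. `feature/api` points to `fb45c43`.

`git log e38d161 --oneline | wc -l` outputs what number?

Walking parent pointers from e38d161: reachable set = {45f4768, 4bb85fd, b438ac7, d9dc8df, e38d161}.
That is 5 commits.

5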